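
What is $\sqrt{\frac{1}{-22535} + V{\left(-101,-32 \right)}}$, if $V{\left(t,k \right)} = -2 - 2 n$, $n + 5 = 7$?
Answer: $\frac{i \sqrt{3046979885}}{22535} \approx 2.4495 i$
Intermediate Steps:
$n = 2$ ($n = -5 + 7 = 2$)
$V{\left(t,k \right)} = -6$ ($V{\left(t,k \right)} = -2 - 4 = -6$)
$\sqrt{\frac{1}{-22535} + V{\left(-101,-32 \right)}} = \sqrt{\frac{1}{-22535} - 6} = \sqrt{- \frac{1}{22535} - 6} = \sqrt{- \frac{135211}{22535}} = \frac{i \sqrt{3046979885}}{22535}$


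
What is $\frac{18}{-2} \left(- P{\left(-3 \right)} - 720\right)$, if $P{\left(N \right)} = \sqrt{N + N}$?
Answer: $6480 + 9 i \sqrt{6} \approx 6480.0 + 22.045 i$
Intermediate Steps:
$P{\left(N \right)} = \sqrt{2} \sqrt{N}$ ($P{\left(N \right)} = \sqrt{2 N} = \sqrt{2} \sqrt{N}$)
$\frac{18}{-2} \left(- P{\left(-3 \right)} - 720\right) = \frac{18}{-2} \left(- \sqrt{2} \sqrt{-3} - 720\right) = 18 \left(- \frac{1}{2}\right) \left(- \sqrt{2} i \sqrt{3} - 720\right) = - 9 \left(- i \sqrt{6} - 720\right) = - 9 \left(-720 - i \sqrt{6}\right) = 6480 + 9 i \sqrt{6}$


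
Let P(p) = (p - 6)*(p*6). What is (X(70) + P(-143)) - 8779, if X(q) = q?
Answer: 119133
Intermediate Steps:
P(p) = 6*p*(-6 + p) (P(p) = (-6 + p)*(6*p) = 6*p*(-6 + p))
(X(70) + P(-143)) - 8779 = (70 + 6*(-143)*(-6 - 143)) - 8779 = (70 + 6*(-143)*(-149)) - 8779 = (70 + 127842) - 8779 = 127912 - 8779 = 119133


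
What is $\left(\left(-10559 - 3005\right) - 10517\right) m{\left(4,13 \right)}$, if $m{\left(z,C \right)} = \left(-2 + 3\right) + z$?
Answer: $-120405$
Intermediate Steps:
$m{\left(z,C \right)} = 1 + z$
$\left(\left(-10559 - 3005\right) - 10517\right) m{\left(4,13 \right)} = \left(\left(-10559 - 3005\right) - 10517\right) \left(1 + 4\right) = \left(-13564 - 10517\right) 5 = \left(-24081\right) 5 = -120405$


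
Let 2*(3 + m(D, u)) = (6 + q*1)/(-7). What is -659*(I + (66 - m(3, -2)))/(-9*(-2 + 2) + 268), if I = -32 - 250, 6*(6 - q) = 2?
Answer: 12521/24 ≈ 521.71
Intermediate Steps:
q = 17/3 (q = 6 - ⅙*2 = 6 - ⅓ = 17/3 ≈ 5.6667)
I = -282
m(D, u) = -23/6 (m(D, u) = -3 + ((6 + (17/3)*1)/(-7))/2 = -3 + ((6 + 17/3)*(-⅐))/2 = -3 + ((35/3)*(-⅐))/2 = -3 + (½)*(-5/3) = -3 - ⅚ = -23/6)
-659*(I + (66 - m(3, -2)))/(-9*(-2 + 2) + 268) = -659*(-282 + (66 - 1*(-23/6)))/(-9*(-2 + 2) + 268) = -659*(-282 + (66 + 23/6))/(-9*0 + 268) = -659*(-282 + 419/6)/(0 + 268) = -659/(268/(-1273/6)) = -659/(268*(-6/1273)) = -659/(-24/19) = -659*(-19/24) = 12521/24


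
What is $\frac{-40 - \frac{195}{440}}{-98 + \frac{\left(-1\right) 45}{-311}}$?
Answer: $\frac{1106849}{2678104} \approx 0.4133$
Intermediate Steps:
$\frac{-40 - \frac{195}{440}}{-98 + \frac{\left(-1\right) 45}{-311}} = \frac{-40 - \frac{39}{88}}{-98 - - \frac{45}{311}} = \frac{-40 - \frac{39}{88}}{-98 + \frac{45}{311}} = - \frac{3559}{88 \left(- \frac{30433}{311}\right)} = \left(- \frac{3559}{88}\right) \left(- \frac{311}{30433}\right) = \frac{1106849}{2678104}$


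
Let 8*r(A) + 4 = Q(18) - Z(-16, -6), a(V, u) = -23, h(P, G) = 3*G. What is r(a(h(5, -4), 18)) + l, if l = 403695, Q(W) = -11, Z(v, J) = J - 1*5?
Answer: 807389/2 ≈ 4.0369e+5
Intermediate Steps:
Z(v, J) = -5 + J (Z(v, J) = J - 5 = -5 + J)
r(A) = -1/2 (r(A) = -1/2 + (-11 - (-5 - 6))/8 = -1/2 + (-11 - 1*(-11))/8 = -1/2 + (-11 + 11)/8 = -1/2 + (1/8)*0 = -1/2 + 0 = -1/2)
r(a(h(5, -4), 18)) + l = -1/2 + 403695 = 807389/2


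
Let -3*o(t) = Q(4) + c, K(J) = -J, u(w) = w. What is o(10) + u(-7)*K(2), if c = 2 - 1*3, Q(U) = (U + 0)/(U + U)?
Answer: 85/6 ≈ 14.167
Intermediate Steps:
Q(U) = ½ (Q(U) = U/((2*U)) = U*(1/(2*U)) = ½)
c = -1 (c = 2 - 3 = -1)
o(t) = ⅙ (o(t) = -(½ - 1)/3 = -⅓*(-½) = ⅙)
o(10) + u(-7)*K(2) = ⅙ - (-7)*2 = ⅙ - 7*(-2) = ⅙ + 14 = 85/6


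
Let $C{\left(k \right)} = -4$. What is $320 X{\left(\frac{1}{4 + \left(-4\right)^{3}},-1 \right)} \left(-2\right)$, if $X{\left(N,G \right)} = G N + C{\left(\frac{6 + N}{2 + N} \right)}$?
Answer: $\frac{7648}{3} \approx 2549.3$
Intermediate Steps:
$X{\left(N,G \right)} = -4 + G N$ ($X{\left(N,G \right)} = G N - 4 = -4 + G N$)
$320 X{\left(\frac{1}{4 + \left(-4\right)^{3}},-1 \right)} \left(-2\right) = 320 \left(-4 - \frac{1}{4 + \left(-4\right)^{3}}\right) \left(-2\right) = 320 \left(-4 - \frac{1}{4 - 64}\right) \left(-2\right) = 320 \left(-4 - \frac{1}{-60}\right) \left(-2\right) = 320 \left(-4 - - \frac{1}{60}\right) \left(-2\right) = 320 \left(-4 + \frac{1}{60}\right) \left(-2\right) = 320 \left(\left(- \frac{239}{60}\right) \left(-2\right)\right) = 320 \cdot \frac{239}{30} = \frac{7648}{3}$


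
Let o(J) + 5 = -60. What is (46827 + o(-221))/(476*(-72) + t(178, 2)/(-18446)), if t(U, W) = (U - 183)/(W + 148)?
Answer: -25877155560/18965439359 ≈ -1.3644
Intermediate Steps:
o(J) = -65 (o(J) = -5 - 60 = -65)
t(U, W) = (-183 + U)/(148 + W)
(46827 + o(-221))/(476*(-72) + t(178, 2)/(-18446)) = (46827 - 65)/(476*(-72) + ((-183 + 178)/(148 + 2))/(-18446)) = 46762/(-34272 + (-5/150)*(-1/18446)) = 46762/(-34272 + ((1/150)*(-5))*(-1/18446)) = 46762/(-34272 - 1/30*(-1/18446)) = 46762/(-34272 + 1/553380) = 46762/(-18965439359/553380) = 46762*(-553380/18965439359) = -25877155560/18965439359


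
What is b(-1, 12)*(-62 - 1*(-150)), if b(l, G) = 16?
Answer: 1408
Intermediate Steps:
b(-1, 12)*(-62 - 1*(-150)) = 16*(-62 - 1*(-150)) = 16*(-62 + 150) = 16*88 = 1408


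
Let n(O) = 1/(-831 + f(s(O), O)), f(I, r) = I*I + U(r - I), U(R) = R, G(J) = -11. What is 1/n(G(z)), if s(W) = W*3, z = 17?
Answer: 280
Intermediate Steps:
s(W) = 3*W
f(I, r) = r + I**2 - I (f(I, r) = I*I + (r - I) = I**2 + (r - I) = r + I**2 - I)
n(O) = 1/(-831 - 2*O + 9*O**2) (n(O) = 1/(-831 + (O + (3*O)**2 - 3*O)) = 1/(-831 + (O + 9*O**2 - 3*O)) = 1/(-831 + (-2*O + 9*O**2)) = 1/(-831 - 2*O + 9*O**2))
1/n(G(z)) = 1/(1/(-831 - 2*(-11) + 9*(-11)**2)) = 1/(1/(-831 + 22 + 9*121)) = 1/(1/(-831 + 22 + 1089)) = 1/(1/280) = 280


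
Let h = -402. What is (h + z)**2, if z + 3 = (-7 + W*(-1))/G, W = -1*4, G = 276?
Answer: 1388382121/8464 ≈ 1.6403e+5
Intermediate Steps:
W = -4
z = -277/92 (z = -3 + (-7 - 4*(-1))/276 = -3 + (-7 + 4)*(1/276) = -3 - 3*1/276 = -3 - 1/92 = -277/92 ≈ -3.0109)
(h + z)**2 = (-402 - 277/92)**2 = (-37261/92)**2 = 1388382121/8464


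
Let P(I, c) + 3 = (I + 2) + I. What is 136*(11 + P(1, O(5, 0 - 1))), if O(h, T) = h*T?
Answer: 1632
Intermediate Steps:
O(h, T) = T*h
P(I, c) = -1 + 2*I (P(I, c) = -3 + ((I + 2) + I) = -3 + ((2 + I) + I) = -3 + (2 + 2*I) = -1 + 2*I)
136*(11 + P(1, O(5, 0 - 1))) = 136*(11 + (-1 + 2*1)) = 136*(11 + (-1 + 2)) = 136*(11 + 1) = 136*12 = 1632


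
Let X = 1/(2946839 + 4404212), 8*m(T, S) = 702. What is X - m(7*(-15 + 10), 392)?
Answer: -2580218897/29404204 ≈ -87.750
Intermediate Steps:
m(T, S) = 351/4 (m(T, S) = (⅛)*702 = 351/4)
X = 1/7351051 ≈ 1.3603e-7
X - m(7*(-15 + 10), 392) = 1/7351051 - 1*351/4 = 1/7351051 - 351/4 = -2580218897/29404204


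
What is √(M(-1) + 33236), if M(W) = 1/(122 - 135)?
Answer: √5616871/13 ≈ 182.31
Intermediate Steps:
M(W) = -1/13 (M(W) = 1/(-13) = -1/13)
√(M(-1) + 33236) = √(-1/13 + 33236) = √(432067/13) = √5616871/13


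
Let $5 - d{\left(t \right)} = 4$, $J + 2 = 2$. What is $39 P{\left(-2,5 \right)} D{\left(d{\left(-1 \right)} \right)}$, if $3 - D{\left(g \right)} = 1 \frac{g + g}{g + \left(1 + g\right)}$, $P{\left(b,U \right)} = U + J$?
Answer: $455$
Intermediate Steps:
$J = 0$ ($J = -2 + 2 = 0$)
$P{\left(b,U \right)} = U$ ($P{\left(b,U \right)} = U + 0 = U$)
$d{\left(t \right)} = 1$ ($d{\left(t \right)} = 5 - 4 = 1$)
$D{\left(g \right)} = 3 - \frac{2 g}{1 + 2 g}$ ($D{\left(g \right)} = 3 - 1 \frac{g + g}{g + \left(1 + g\right)} = 3 - 1 \frac{2 g}{1 + 2 g} = 3 - \frac{2 g}{1 + 2 g}$)
$39 P{\left(-2,5 \right)} D{\left(d{\left(-1 \right)} \right)} = 39 \cdot 5 \frac{3 + 4 \cdot 1}{1 + 2 \cdot 1} = 195 \frac{3 + 4}{1 + 2} = 195 \cdot \frac{1}{3} \cdot 7 = 195 \cdot \frac{7}{3} = 455$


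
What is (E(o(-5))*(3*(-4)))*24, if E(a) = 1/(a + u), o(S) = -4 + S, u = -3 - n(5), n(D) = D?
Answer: 288/17 ≈ 16.941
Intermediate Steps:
u = -8 (u = -3 - 1*5 = -3 - 5 = -8)
E(a) = 1/(-8 + a) (E(a) = 1/(a - 8) = 1/(-8 + a))
(E(o(-5))*(3*(-4)))*24 = ((3*(-4))/(-8 + (-4 - 5)))*24 = (-12/(-8 - 9))*24 = (-12/(-17))*24 = -1/17*(-12)*24 = (12/17)*24 = 288/17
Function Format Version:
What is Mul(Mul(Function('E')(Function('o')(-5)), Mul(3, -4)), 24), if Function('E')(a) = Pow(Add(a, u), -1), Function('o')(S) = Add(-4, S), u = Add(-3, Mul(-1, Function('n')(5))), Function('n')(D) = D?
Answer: Rational(288, 17) ≈ 16.941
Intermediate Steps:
u = -8 (u = Add(-3, Mul(-1, 5)) = Add(-3, -5) = -8)
Function('E')(a) = Pow(Add(-8, a), -1) (Function('E')(a) = Pow(Add(a, -8), -1) = Pow(Add(-8, a), -1))
Mul(Mul(Function('E')(Function('o')(-5)), Mul(3, -4)), 24) = Mul(Mul(Pow(Add(-8, Add(-4, -5)), -1), Mul(3, -4)), 24) = Mul(Mul(Pow(Add(-8, -9), -1), -12), 24) = Mul(Mul(Pow(-17, -1), -12), 24) = Mul(Mul(Rational(-1, 17), -12), 24) = Mul(Rational(12, 17), 24) = Rational(288, 17)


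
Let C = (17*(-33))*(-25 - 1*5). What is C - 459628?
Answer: -442798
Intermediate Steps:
C = 16830 (C = -561*(-25 - 5) = -561*(-30) = 16830)
C - 459628 = 16830 - 459628 = -442798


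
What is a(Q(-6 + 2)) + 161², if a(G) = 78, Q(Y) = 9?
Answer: 25999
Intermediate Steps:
a(Q(-6 + 2)) + 161² = 78 + 161² = 78 + 25921 = 25999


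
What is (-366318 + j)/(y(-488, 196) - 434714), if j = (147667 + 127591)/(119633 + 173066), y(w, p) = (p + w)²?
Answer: 53610318512/51141832775 ≈ 1.0483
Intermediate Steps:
j = 275258/292699 ≈ 0.94041
(-366318 + j)/(y(-488, 196) - 434714) = (-366318 + 275258/292699)/((196 - 488)² - 434714) = -107220637024/(292699*((-292)² - 434714)) = -107220637024/(292699*(85264 - 434714)) = -107220637024/292699/(-349450) = -107220637024/292699*(-1/349450) = 53610318512/51141832775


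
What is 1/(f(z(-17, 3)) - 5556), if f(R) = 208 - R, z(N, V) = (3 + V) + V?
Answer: -1/5357 ≈ -0.00018667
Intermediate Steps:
z(N, V) = 3 + 2*V
1/(f(z(-17, 3)) - 5556) = 1/((208 - (3 + 2*3)) - 5556) = 1/((208 - (3 + 6)) - 5556) = 1/((208 - 1*9) - 5556) = 1/((208 - 9) - 5556) = 1/(199 - 5556) = 1/(-5357) = -1/5357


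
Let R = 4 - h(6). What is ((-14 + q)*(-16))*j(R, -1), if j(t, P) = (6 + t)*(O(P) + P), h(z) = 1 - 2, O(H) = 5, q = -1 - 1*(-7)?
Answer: 5632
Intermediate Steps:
q = 6 (q = -1 + 7 = 6)
h(z) = -1
R = 5 (R = 4 - 1*(-1) = 4 + 1 = 5)
j(t, P) = (5 + P)*(6 + t) (j(t, P) = (6 + t)*(5 + P) = (5 + P)*(6 + t))
((-14 + q)*(-16))*j(R, -1) = ((-14 + 6)*(-16))*(30 + 5*5 + 6*(-1) - 1*5) = (-8*(-16))*(30 + 25 - 6 - 5) = 128*44 = 5632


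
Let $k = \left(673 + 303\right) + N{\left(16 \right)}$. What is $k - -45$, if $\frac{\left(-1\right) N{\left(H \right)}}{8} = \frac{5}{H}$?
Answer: $\frac{2037}{2} \approx 1018.5$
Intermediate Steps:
$N{\left(H \right)} = - \frac{40}{H}$ ($N{\left(H \right)} = - 8 \frac{5}{H} = - \frac{40}{H}$)
$k = \frac{1947}{2}$ ($k = \left(673 + 303\right) - \frac{40}{16} = 976 - \frac{5}{2} = \frac{1947}{2} \approx 973.5$)
$k - -45 = \frac{1947}{2} - -45 = \frac{1947}{2} + 45 = \frac{2037}{2}$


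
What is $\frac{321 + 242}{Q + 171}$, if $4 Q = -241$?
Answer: $\frac{2252}{443} \approx 5.0835$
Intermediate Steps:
$Q = - \frac{241}{4}$ ($Q = \frac{1}{4} \left(-241\right) = - \frac{241}{4} \approx -60.25$)
$\frac{321 + 242}{Q + 171} = \frac{321 + 242}{- \frac{241}{4} + 171} = \frac{563}{\frac{443}{4}} = 563 \cdot \frac{4}{443} = \frac{2252}{443}$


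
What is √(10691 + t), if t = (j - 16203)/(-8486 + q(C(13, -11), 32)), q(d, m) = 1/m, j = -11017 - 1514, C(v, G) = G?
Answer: √87622605145131/90517 ≈ 103.41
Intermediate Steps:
j = -12531
t = 306496/90517 (t = (-12531 - 16203)/(-8486 + 1/32) = -28734/(-8486 + 1/32) = -28734/(-271551/32) = -28734*(-32/271551) = 306496/90517 ≈ 3.3861)
√(10691 + t) = √(10691 + 306496/90517) = √(968023743/90517) = √87622605145131/90517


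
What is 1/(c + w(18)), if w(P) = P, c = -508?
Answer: -1/490 ≈ -0.0020408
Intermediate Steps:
1/(c + w(18)) = 1/(-508 + 18) = 1/(-490) = -1/490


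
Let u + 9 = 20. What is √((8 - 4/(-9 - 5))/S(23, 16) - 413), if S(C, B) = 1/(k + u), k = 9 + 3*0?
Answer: I*√12117/7 ≈ 15.725*I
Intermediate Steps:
k = 9 (k = 9 + 0 = 9)
u = 11 (u = -9 + 20 = 11)
S(C, B) = 1/20 (S(C, B) = 1/(9 + 11) = 1/20)
√((8 - 4/(-9 - 5))/S(23, 16) - 413) = √((8 - 4/(-9 - 5))/(1/20) - 413) = √((8 - 4/(-14))*20 - 413) = √((8 - 1/14*(-4))*20 - 413) = √((8 + 2/7)*20 - 413) = √((58/7)*20 - 413) = √(1160/7 - 413) = √(-1731/7) = I*√12117/7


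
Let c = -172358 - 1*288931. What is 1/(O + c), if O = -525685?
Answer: -1/986974 ≈ -1.0132e-6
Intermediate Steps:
c = -461289 (c = -172358 - 288931 = -461289)
1/(O + c) = 1/(-525685 - 461289) = 1/(-986974) = -1/986974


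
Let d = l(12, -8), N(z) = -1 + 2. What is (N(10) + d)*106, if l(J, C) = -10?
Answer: -954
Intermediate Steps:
N(z) = 1
d = -10
(N(10) + d)*106 = (1 - 10)*106 = -9*106 = -954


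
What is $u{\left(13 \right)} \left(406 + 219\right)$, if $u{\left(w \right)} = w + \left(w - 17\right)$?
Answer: $5625$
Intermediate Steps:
$u{\left(w \right)} = -17 + 2 w$ ($u{\left(w \right)} = w + \left(w - 17\right) = w + \left(-17 + w\right) = -17 + 2 w$)
$u{\left(13 \right)} \left(406 + 219\right) = \left(-17 + 2 \cdot 13\right) \left(406 + 219\right) = \left(-17 + 26\right) 625 = 9 \cdot 625 = 5625$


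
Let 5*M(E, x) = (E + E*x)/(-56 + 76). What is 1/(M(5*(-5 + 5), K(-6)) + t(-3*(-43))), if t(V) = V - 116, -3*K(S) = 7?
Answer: 1/13 ≈ 0.076923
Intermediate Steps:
K(S) = -7/3 (K(S) = -1/3*7 = -7/3)
M(E, x) = E/100 + E*x/100 (M(E, x) = ((E + E*x)/(-56 + 76))/5 = ((E + E*x)/20)/5 = ((E + E*x)*(1/20))/5 = (E/20 + E*x/20)/5 = E/100 + E*x/100)
t(V) = -116 + V
1/(M(5*(-5 + 5), K(-6)) + t(-3*(-43))) = 1/((5*(-5 + 5))*(1 - 7/3)/100 + (-116 - 3*(-43))) = 1/((1/100)*(5*0)*(-4/3) + (-116 + 129)) = 1/((1/100)*0*(-4/3) + 13) = 1/(0 + 13) = 1/13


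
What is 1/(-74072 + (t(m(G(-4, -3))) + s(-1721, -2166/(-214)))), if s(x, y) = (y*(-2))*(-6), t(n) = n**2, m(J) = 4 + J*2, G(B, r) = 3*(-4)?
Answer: -107/7869908 ≈ -1.3596e-5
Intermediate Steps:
G(B, r) = -12
m(J) = 4 + 2*J
s(x, y) = 12*y (s(x, y) = -2*y*(-6) = 12*y)
1/(-74072 + (t(m(G(-4, -3))) + s(-1721, -2166/(-214)))) = 1/(-74072 + ((4 + 2*(-12))**2 + 12*(-2166/(-214)))) = 1/(-74072 + ((4 - 24)**2 + 12*(-2166*(-1/214)))) = 1/(-74072 + ((-20)**2 + 12*(1083/107))) = 1/(-74072 + (400 + 12996/107)) = 1/(-74072 + 55796/107) = 1/(-7869908/107) = -107/7869908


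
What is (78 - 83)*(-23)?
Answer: 115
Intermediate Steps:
(78 - 83)*(-23) = -5*(-23) = 115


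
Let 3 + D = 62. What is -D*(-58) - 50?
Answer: 3372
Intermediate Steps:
D = 59 (D = -3 + 62 = 59)
-D*(-58) - 50 = -1*59*(-58) - 50 = -59*(-58) - 50 = 3422 - 50 = 3372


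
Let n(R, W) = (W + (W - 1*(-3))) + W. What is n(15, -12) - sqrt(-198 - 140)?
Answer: -33 - 13*I*sqrt(2) ≈ -33.0 - 18.385*I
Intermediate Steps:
n(R, W) = 3 + 3*W (n(R, W) = (W + (W + 3)) + W = (W + (3 + W)) + W = (3 + 2*W) + W = 3 + 3*W)
n(15, -12) - sqrt(-198 - 140) = (3 + 3*(-12)) - sqrt(-198 - 140) = (3 - 36) - sqrt(-338) = -33 - 13*I*sqrt(2)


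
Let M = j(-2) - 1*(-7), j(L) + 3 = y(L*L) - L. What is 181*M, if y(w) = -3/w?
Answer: 3801/4 ≈ 950.25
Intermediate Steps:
j(L) = -3 - L - 3/L² (j(L) = -3 + (-3/L² - L) = -3 + (-L - 3/L²) = -3 - L - 3/L²)
M = 21/4 (M = (-3 - 1*(-2) - 3/(-2)²) - 1*(-7) = (-3 + 2 - 3*¼) + 7 = (-3 + 2 - ¾) + 7 = -7/4 + 7 = 21/4 ≈ 5.2500)
181*M = 181*(21/4) = 3801/4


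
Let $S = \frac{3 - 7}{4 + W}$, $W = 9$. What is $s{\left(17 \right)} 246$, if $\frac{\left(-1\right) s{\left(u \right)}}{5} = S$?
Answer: $\frac{4920}{13} \approx 378.46$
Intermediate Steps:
$S = - \frac{4}{13}$ ($S = \frac{3 - 7}{4 + 9} = - \frac{4}{13} \approx -0.30769$)
$s{\left(u \right)} = \frac{20}{13}$ ($s{\left(u \right)} = \left(-5\right) \left(- \frac{4}{13}\right) = \frac{20}{13}$)
$s{\left(17 \right)} 246 = \frac{20}{13} \cdot 246 = \frac{4920}{13}$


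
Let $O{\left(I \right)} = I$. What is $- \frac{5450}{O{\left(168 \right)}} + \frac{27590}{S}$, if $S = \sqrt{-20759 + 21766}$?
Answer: $- \frac{2725}{84} + \frac{27590 \sqrt{1007}}{1007} \approx 836.99$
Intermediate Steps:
$S = \sqrt{1007} \approx 31.733$
$- \frac{5450}{O{\left(168 \right)}} + \frac{27590}{S} = - \frac{5450}{168} + \frac{27590}{\sqrt{1007}} = \left(-5450\right) \frac{1}{168} + 27590 \frac{\sqrt{1007}}{1007} = - \frac{2725}{84} + \frac{27590 \sqrt{1007}}{1007}$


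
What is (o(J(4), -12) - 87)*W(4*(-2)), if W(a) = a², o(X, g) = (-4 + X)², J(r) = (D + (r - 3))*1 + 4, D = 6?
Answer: -2432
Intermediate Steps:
J(r) = 7 + r (J(r) = (6 + (r - 3))*1 + 4 = (6 + (-3 + r))*1 + 4 = (3 + r)*1 + 4 = (3 + r) + 4 = 7 + r)
(o(J(4), -12) - 87)*W(4*(-2)) = ((-4 + (7 + 4))² - 87)*(4*(-2))² = ((-4 + 11)² - 87)*(-8)² = (7² - 87)*64 = (49 - 87)*64 = -38*64 = -2432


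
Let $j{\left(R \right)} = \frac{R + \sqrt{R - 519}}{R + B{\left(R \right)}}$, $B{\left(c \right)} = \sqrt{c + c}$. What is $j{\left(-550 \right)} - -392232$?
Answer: $\frac{\sqrt{1069} + 3922320 \sqrt{11} + 215728150 i}{10 \left(\sqrt{11} + 55 i\right)} \approx 3.9223 \cdot 10^{5} + 0.00086212 i$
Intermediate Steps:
$B{\left(c \right)} = \sqrt{2} \sqrt{c}$ ($B{\left(c \right)} = \sqrt{2 c} = \sqrt{2} \sqrt{c}$)
$j{\left(R \right)} = \frac{R + \sqrt{-519 + R}}{R + \sqrt{2} \sqrt{R}}$ ($j{\left(R \right)} = \frac{R + \sqrt{R - 519}}{R + \sqrt{2} \sqrt{R}} = \frac{R + \sqrt{-519 + R}}{R + \sqrt{2} \sqrt{R}}$)
$j{\left(-550 \right)} - -392232 = \frac{-550 + \sqrt{-519 - 550}}{-550 + \sqrt{2} \sqrt{-550}} - -392232 = \frac{-550 + \sqrt{-1069}}{-550 + \sqrt{2} \cdot 5 i \sqrt{22}} + 392232 = \frac{-550 + i \sqrt{1069}}{-550 + 10 i \sqrt{11}} + 392232 = 392232 + \frac{-550 + i \sqrt{1069}}{-550 + 10 i \sqrt{11}}$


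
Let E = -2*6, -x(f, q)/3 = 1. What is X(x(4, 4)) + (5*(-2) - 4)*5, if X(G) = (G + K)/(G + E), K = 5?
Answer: -1052/15 ≈ -70.133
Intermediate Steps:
x(f, q) = -3 (x(f, q) = -3*1 = -3)
E = -12
X(G) = (5 + G)/(-12 + G) (X(G) = (G + 5)/(G - 12) = (5 + G)/(-12 + G))
X(x(4, 4)) + (5*(-2) - 4)*5 = (5 - 3)/(-12 - 3) + (5*(-2) - 4)*5 = 2/(-15) + (-10 - 4)*5 = -1/15*2 - 14*5 = -2/15 - 70 = -1052/15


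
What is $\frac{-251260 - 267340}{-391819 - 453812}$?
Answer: $\frac{518600}{845631} \approx 0.61327$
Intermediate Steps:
$\frac{-251260 - 267340}{-391819 - 453812} = - \frac{518600}{-845631} = \left(-518600\right) \left(- \frac{1}{845631}\right) = \frac{518600}{845631}$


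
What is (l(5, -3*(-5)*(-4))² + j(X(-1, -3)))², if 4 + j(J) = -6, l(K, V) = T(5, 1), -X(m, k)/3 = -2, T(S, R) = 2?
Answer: 36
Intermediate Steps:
X(m, k) = 6 (X(m, k) = -3*(-2) = 6)
l(K, V) = 2
j(J) = -10 (j(J) = -4 - 6 = -10)
(l(5, -3*(-5)*(-4))² + j(X(-1, -3)))² = (2² - 10)² = (4 - 10)² = (-6)² = 36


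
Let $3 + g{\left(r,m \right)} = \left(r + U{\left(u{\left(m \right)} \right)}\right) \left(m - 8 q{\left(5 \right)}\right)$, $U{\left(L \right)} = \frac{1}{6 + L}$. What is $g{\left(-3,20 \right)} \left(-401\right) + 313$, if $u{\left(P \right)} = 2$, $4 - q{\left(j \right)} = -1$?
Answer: $- \frac{43083}{2} \approx -21542.0$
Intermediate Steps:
$q{\left(j \right)} = 5$ ($q{\left(j \right)} = 4 - -1 = 4 + 1 = 5$)
$g{\left(r,m \right)} = -3 + \left(-40 + m\right) \left(\frac{1}{8} + r\right)$ ($g{\left(r,m \right)} = -3 + \left(r + \frac{1}{6 + 2}\right) \left(m - 40\right) = -3 + \left(r + \frac{1}{8}\right) \left(m - 40\right) = -3 + \left(r + \frac{1}{8}\right) \left(-40 + m\right) = -3 + \left(\frac{1}{8} + r\right) \left(-40 + m\right) = -3 + \left(-40 + m\right) \left(\frac{1}{8} + r\right)$)
$g{\left(-3,20 \right)} \left(-401\right) + 313 = \left(-8 - -120 + \frac{1}{8} \cdot 20 + 20 \left(-3\right)\right) \left(-401\right) + 313 = \left(-8 + 120 + \frac{5}{2} - 60\right) \left(-401\right) + 313 = \frac{109}{2} \left(-401\right) + 313 = - \frac{43709}{2} + 313 = - \frac{43083}{2}$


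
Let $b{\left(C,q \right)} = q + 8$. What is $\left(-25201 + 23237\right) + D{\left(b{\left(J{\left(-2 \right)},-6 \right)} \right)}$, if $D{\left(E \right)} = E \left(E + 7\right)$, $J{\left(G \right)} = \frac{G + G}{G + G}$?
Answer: $-1946$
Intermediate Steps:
$J{\left(G \right)} = 1$ ($J{\left(G \right)} = \frac{2 G}{2 G} = 2 G \frac{1}{2 G} = 1$)
$b{\left(C,q \right)} = 8 + q$
$D{\left(E \right)} = E \left(7 + E\right)$
$\left(-25201 + 23237\right) + D{\left(b{\left(J{\left(-2 \right)},-6 \right)} \right)} = \left(-25201 + 23237\right) + \left(8 - 6\right) \left(7 + \left(8 - 6\right)\right) = -1964 + 2 \left(7 + 2\right) = -1964 + 2 \cdot 9 = -1964 + 18 = -1946$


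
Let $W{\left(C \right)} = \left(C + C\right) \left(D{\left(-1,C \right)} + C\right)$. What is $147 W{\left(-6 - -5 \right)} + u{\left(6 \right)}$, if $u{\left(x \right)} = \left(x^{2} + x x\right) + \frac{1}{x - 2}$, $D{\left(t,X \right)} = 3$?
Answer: $- \frac{2063}{4} \approx -515.75$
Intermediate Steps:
$W{\left(C \right)} = 2 C \left(3 + C\right)$ ($W{\left(C \right)} = \left(C + C\right) \left(3 + C\right) = 2 C \left(3 + C\right)$)
$u{\left(x \right)} = \frac{1}{-2 + x} + 2 x^{2}$ ($u{\left(x \right)} = \left(x^{2} + x^{2}\right) + \frac{1}{-2 + x} = 2 x^{2} + \frac{1}{-2 + x} = \frac{1}{-2 + x} + 2 x^{2}$)
$147 W{\left(-6 - -5 \right)} + u{\left(6 \right)} = 147 \cdot 2 \left(-6 - -5\right) \left(3 - 1\right) + \frac{1 - 4 \cdot 6^{2} + 2 \cdot 6^{3}}{-2 + 6} = 147 \cdot 2 \left(-6 + 5\right) \left(3 + \left(-6 + 5\right)\right) + \frac{1 - 144 + 2 \cdot 216}{4} = 147 \cdot 2 \left(-1\right) \left(3 - 1\right) + \frac{1 - 144 + 432}{4} = 147 \cdot 2 \left(-1\right) 2 + \frac{1}{4} \cdot 289 = 147 \left(-4\right) + \frac{289}{4} = -588 + \frac{289}{4} = - \frac{2063}{4}$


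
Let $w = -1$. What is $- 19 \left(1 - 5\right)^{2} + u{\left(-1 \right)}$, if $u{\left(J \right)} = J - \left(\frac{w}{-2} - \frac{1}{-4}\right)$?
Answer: $- \frac{1223}{4} \approx -305.75$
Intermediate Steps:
$u{\left(J \right)} = - \frac{3}{4} + J$ ($u{\left(J \right)} = J - \left(- \frac{1}{-2} - \frac{1}{-4}\right) = J - \left(\left(-1\right) \left(- \frac{1}{2}\right) - - \frac{1}{4}\right) = J - \left(\frac{1}{2} + \frac{1}{4}\right) = J - \frac{3}{4} = - \frac{3}{4} + J$)
$- 19 \left(1 - 5\right)^{2} + u{\left(-1 \right)} = - 19 \left(1 - 5\right)^{2} - \frac{7}{4} = - 19 \left(-4\right)^{2} - \frac{7}{4} = \left(-19\right) 16 - \frac{7}{4} = -304 - \frac{7}{4} = - \frac{1223}{4}$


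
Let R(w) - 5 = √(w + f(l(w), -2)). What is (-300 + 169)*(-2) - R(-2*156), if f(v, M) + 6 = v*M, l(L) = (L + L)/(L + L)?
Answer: 257 - 8*I*√5 ≈ 257.0 - 17.889*I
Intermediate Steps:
l(L) = 1 (l(L) = (2*L)/((2*L)) = (2*L)*(1/(2*L)) = 1)
f(v, M) = -6 + M*v (f(v, M) = -6 + v*M = -6 + M*v)
R(w) = 5 + √(-8 + w) (R(w) = 5 + √(w + (-6 - 2*1)) = 5 + √(w + (-6 - 2)) = 5 + √(w - 8) = 5 + √(-8 + w))
(-300 + 169)*(-2) - R(-2*156) = (-300 + 169)*(-2) - (5 + √(-8 - 2*156)) = -131*(-2) - (5 + √(-8 - 312)) = 262 - (5 + √(-320)) = 262 - (5 + 8*I*√5) = 262 + (-5 - 8*I*√5) = 257 - 8*I*√5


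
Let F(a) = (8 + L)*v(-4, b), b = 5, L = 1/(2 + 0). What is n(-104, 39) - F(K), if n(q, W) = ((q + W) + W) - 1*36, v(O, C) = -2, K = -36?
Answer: -45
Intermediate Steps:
L = 1/2 ≈ 0.50000
n(q, W) = -36 + q + 2*W (n(q, W) = ((W + q) + W) - 36 = (q + 2*W) - 36 = -36 + q + 2*W)
F(a) = -17 (F(a) = (8 + 1/2)*(-2) = (17/2)*(-2) = -17)
n(-104, 39) - F(K) = (-36 - 104 + 2*39) - 1*(-17) = (-36 - 104 + 78) + 17 = -62 + 17 = -45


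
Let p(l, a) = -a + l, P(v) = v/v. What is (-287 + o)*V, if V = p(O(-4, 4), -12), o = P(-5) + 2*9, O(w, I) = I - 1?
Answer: -4020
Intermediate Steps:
O(w, I) = -1 + I
P(v) = 1
o = 19 (o = 1 + 2*9 = 1 + 18 = 19)
p(l, a) = l - a
V = 15 (V = (-1 + 4) - 1*(-12) = 3 + 12 = 15)
(-287 + o)*V = (-287 + 19)*15 = -268*15 = -4020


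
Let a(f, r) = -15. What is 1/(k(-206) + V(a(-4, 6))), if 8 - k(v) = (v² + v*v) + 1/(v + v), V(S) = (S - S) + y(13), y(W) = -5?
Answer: -412/34966027 ≈ -1.1783e-5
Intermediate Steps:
V(S) = -5 (V(S) = (S - S) - 5 = 0 - 5 = -5)
k(v) = 8 - 2*v² - 1/(2*v) (k(v) = 8 - ((v² + v*v) + 1/(v + v)) = 8 - ((v² + v²) + 1/(2*v)) = 8 - (2*v² + 1/(2*v)) = 8 - (1/(2*v) + 2*v²) = 8 + (-2*v² - 1/(2*v)) = 8 - 2*v² - 1/(2*v))
1/(k(-206) + V(a(-4, 6))) = 1/((8 - 2*(-206)² - ½/(-206)) - 5) = 1/((8 - 2*42436 - ½*(-1/206)) - 5) = 1/((8 - 84872 + 1/412) - 5) = 1/(-34963967/412 - 5) = 1/(-34966027/412) = -412/34966027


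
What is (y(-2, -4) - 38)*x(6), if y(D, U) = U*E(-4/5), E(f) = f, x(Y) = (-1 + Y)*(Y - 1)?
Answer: -870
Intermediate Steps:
x(Y) = (-1 + Y)² (x(Y) = (-1 + Y)*(-1 + Y) = (-1 + Y)²)
y(D, U) = -4*U/5 (y(D, U) = U*(-4/5) = U*(-4*⅕) = U*(-⅘) = -4*U/5)
(y(-2, -4) - 38)*x(6) = (-⅘*(-4) - 38)*(-1 + 6)² = (16/5 - 38)*5² = -174/5*25 = -870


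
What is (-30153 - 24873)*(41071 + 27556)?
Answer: -3776269302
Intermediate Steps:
(-30153 - 24873)*(41071 + 27556) = -55026*68627 = -3776269302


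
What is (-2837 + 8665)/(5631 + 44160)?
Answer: 5828/49791 ≈ 0.11705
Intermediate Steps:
(-2837 + 8665)/(5631 + 44160) = 5828/49791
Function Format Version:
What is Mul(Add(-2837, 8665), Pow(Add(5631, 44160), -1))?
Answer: Rational(5828, 49791) ≈ 0.11705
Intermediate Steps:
Mul(Add(-2837, 8665), Pow(Add(5631, 44160), -1)) = Mul(5828, Pow(49791, -1)) = Mul(5828, Rational(1, 49791)) = Rational(5828, 49791)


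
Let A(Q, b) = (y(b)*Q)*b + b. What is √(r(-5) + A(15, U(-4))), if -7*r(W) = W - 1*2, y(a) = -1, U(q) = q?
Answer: √57 ≈ 7.5498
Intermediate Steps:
A(Q, b) = b - Q*b (A(Q, b) = (-Q)*b + b = -Q*b + b = b - Q*b)
r(W) = 2/7 - W/7 (r(W) = -(W - 1*2)/7 = -(W - 2)/7 = -(-2 + W)/7 = 2/7 - W/7)
√(r(-5) + A(15, U(-4))) = √((2/7 - ⅐*(-5)) - 4*(1 - 1*15)) = √((2/7 + 5/7) - 4*(1 - 15)) = √(1 - 4*(-14)) = √(1 + 56) = √57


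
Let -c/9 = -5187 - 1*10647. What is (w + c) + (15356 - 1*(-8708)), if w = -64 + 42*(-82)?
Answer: 163062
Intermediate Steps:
c = 142506 (c = -9*(-5187 - 1*10647) = -9*(-5187 - 10647) = -9*(-15834) = 142506)
w = -3508 (w = -64 - 3444 = -3508)
(w + c) + (15356 - 1*(-8708)) = (-3508 + 142506) + (15356 - 1*(-8708)) = 138998 + (15356 + 8708) = 138998 + 24064 = 163062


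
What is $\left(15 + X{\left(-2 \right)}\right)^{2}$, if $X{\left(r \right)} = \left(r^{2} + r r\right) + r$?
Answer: $441$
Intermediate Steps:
$X{\left(r \right)} = r + 2 r^{2}$ ($X{\left(r \right)} = \left(r^{2} + r^{2}\right) + r = 2 r^{2} + r = r + 2 r^{2}$)
$\left(15 + X{\left(-2 \right)}\right)^{2} = \left(15 - 2 \left(1 + 2 \left(-2\right)\right)\right)^{2} = \left(15 - 2 \left(1 - 4\right)\right)^{2} = \left(15 - -6\right)^{2} = \left(15 + 6\right)^{2} = 21^{2} = 441$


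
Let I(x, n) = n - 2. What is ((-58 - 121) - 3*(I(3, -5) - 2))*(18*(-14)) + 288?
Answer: 38592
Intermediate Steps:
I(x, n) = -2 + n
((-58 - 121) - 3*(I(3, -5) - 2))*(18*(-14)) + 288 = ((-58 - 121) - 3*((-2 - 5) - 2))*(18*(-14)) + 288 = (-179 - 3*(-7 - 2))*(-252) + 288 = (-179 - 3*(-9))*(-252) + 288 = (-179 + 27)*(-252) + 288 = -152*(-252) + 288 = 38304 + 288 = 38592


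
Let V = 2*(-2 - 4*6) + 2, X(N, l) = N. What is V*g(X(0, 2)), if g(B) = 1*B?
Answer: 0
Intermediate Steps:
g(B) = B
V = -50 (V = 2*(-2 - 24) + 2 = 2*(-26) + 2 = -52 + 2 = -50)
V*g(X(0, 2)) = -50*0 = 0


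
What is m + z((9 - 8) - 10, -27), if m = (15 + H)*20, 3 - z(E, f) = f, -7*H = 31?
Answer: 1690/7 ≈ 241.43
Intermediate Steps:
H = -31/7 (H = -⅐*31 = -31/7 ≈ -4.4286)
z(E, f) = 3 - f
m = 1480/7 (m = (15 - 31/7)*20 = (74/7)*20 = 1480/7 ≈ 211.43)
m + z((9 - 8) - 10, -27) = 1480/7 + (3 - 1*(-27)) = 1480/7 + (3 + 27) = 1480/7 + 30 = 1690/7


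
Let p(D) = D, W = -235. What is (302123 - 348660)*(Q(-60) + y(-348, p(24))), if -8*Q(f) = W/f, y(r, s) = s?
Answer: -105034009/96 ≈ -1.0941e+6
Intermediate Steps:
Q(f) = 235/(8*f) (Q(f) = -(-235)/(8*f) = 235/(8*f))
(302123 - 348660)*(Q(-60) + y(-348, p(24))) = (302123 - 348660)*((235/8)/(-60) + 24) = -46537*((235/8)*(-1/60) + 24) = -46537*(-47/96 + 24) = -46537*2257/96 = -105034009/96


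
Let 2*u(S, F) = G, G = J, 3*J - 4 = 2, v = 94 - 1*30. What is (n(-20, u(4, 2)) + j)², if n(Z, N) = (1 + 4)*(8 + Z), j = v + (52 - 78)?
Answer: 484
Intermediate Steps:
v = 64 (v = 94 - 30 = 64)
J = 2 (J = 4/3 + (⅓)*2 = 4/3 + ⅔ = 2)
G = 2
u(S, F) = 1 (u(S, F) = (½)*2 = 1)
j = 38 (j = 64 + (52 - 78) = 64 - 26 = 38)
n(Z, N) = 40 + 5*Z (n(Z, N) = 5*(8 + Z) = 40 + 5*Z)
(n(-20, u(4, 2)) + j)² = ((40 + 5*(-20)) + 38)² = ((40 - 100) + 38)² = (-60 + 38)² = (-22)² = 484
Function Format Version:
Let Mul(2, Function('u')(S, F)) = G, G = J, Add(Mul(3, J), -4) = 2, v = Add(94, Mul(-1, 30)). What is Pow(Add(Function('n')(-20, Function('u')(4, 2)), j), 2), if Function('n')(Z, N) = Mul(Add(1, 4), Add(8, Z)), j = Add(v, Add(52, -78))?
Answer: 484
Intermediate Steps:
v = 64 (v = Add(94, -30) = 64)
J = 2 (J = Add(Rational(4, 3), Mul(Rational(1, 3), 2)) = Add(Rational(4, 3), Rational(2, 3)) = 2)
G = 2
Function('u')(S, F) = 1 (Function('u')(S, F) = Mul(Rational(1, 2), 2) = 1)
j = 38 (j = Add(64, Add(52, -78)) = Add(64, -26) = 38)
Function('n')(Z, N) = Add(40, Mul(5, Z)) (Function('n')(Z, N) = Mul(5, Add(8, Z)) = Add(40, Mul(5, Z)))
Pow(Add(Function('n')(-20, Function('u')(4, 2)), j), 2) = Pow(Add(Add(40, Mul(5, -20)), 38), 2) = Pow(Add(Add(40, -100), 38), 2) = Pow(Add(-60, 38), 2) = Pow(-22, 2) = 484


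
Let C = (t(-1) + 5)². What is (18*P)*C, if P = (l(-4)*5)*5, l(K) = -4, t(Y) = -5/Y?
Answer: -180000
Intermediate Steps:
P = -100 (P = -4*5*5 = -20*5 = -100)
C = 100 (C = (-5/(-1) + 5)² = (-5*(-1) + 5)² = (5 + 5)² = 10² = 100)
(18*P)*C = (18*(-100))*100 = -1800*100 = -180000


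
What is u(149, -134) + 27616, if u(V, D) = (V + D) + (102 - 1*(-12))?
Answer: 27745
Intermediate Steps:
u(V, D) = 114 + D + V (u(V, D) = (D + V) + (102 + 12) = (D + V) + 114 = 114 + D + V)
u(149, -134) + 27616 = (114 - 134 + 149) + 27616 = 129 + 27616 = 27745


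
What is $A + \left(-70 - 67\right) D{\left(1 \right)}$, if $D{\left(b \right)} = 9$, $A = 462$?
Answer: $-771$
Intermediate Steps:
$A + \left(-70 - 67\right) D{\left(1 \right)} = 462 + \left(-70 - 67\right) 9 = 462 - 1233 = -771$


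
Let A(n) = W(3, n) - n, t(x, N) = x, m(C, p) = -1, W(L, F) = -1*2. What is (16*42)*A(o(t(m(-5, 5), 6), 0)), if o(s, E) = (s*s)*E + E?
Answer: -1344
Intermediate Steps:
W(L, F) = -2
o(s, E) = E + E*s² (o(s, E) = s²*E + E = E*s² + E = E + E*s²)
A(n) = -2 - n
(16*42)*A(o(t(m(-5, 5), 6), 0)) = (16*42)*(-2 - 0*(1 + (-1)²)) = 672*(-2 - 0*(1 + 1)) = 672*(-2 - 0*2) = 672*(-2 - 1*0) = 672*(-2 + 0) = 672*(-2) = -1344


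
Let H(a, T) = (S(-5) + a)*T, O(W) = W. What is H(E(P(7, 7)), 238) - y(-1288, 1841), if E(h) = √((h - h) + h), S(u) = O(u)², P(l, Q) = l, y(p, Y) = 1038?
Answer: 4912 + 238*√7 ≈ 5541.7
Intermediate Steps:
S(u) = u²
E(h) = √h (E(h) = √(0 + h) = √h)
H(a, T) = T*(25 + a) (H(a, T) = ((-5)² + a)*T = (25 + a)*T = T*(25 + a))
H(E(P(7, 7)), 238) - y(-1288, 1841) = 238*(25 + √7) - 1*1038 = (5950 + 238*√7) - 1038 = 4912 + 238*√7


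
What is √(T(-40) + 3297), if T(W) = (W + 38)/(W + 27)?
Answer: √557219/13 ≈ 57.421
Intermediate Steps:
T(W) = (38 + W)/(27 + W)
√(T(-40) + 3297) = √((38 - 40)/(27 - 40) + 3297) = √(-2/(-13) + 3297) = √(-1/13*(-2) + 3297) = √(2/13 + 3297) = √(42863/13) = √557219/13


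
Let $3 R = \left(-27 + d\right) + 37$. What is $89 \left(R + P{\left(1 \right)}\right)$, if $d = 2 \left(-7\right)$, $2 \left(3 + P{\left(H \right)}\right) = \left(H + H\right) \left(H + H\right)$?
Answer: $- \frac{623}{3} \approx -207.67$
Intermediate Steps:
$P{\left(H \right)} = -3 + 2 H^{2}$ ($P{\left(H \right)} = -3 + \frac{\left(H + H\right) \left(H + H\right)}{2} = -3 + \frac{2 H 2 H}{2} = -3 + \frac{4 H^{2}}{2} = -3 + 2 H^{2}$)
$d = -14$
$R = - \frac{4}{3}$ ($R = \frac{\left(-27 - 14\right) + 37}{3} = \frac{-41 + 37}{3} = \frac{1}{3} \left(-4\right) = - \frac{4}{3} \approx -1.3333$)
$89 \left(R + P{\left(1 \right)}\right) = 89 \left(- \frac{4}{3} - \left(3 - 2 \cdot 1^{2}\right)\right) = 89 \left(- \frac{4}{3} + \left(-3 + 2 \cdot 1\right)\right) = 89 \left(- \frac{4}{3} + \left(-3 + 2\right)\right) = 89 \left(- \frac{4}{3} - 1\right) = 89 \left(- \frac{7}{3}\right) = - \frac{623}{3}$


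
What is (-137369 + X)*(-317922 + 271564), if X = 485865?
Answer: -16155577568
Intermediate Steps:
(-137369 + X)*(-317922 + 271564) = (-137369 + 485865)*(-317922 + 271564) = 348496*(-46358) = -16155577568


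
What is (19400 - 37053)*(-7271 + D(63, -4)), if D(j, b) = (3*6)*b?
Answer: 129625979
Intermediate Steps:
D(j, b) = 18*b
(19400 - 37053)*(-7271 + D(63, -4)) = (19400 - 37053)*(-7271 + 18*(-4)) = -17653*(-7271 - 72) = -17653*(-7343) = 129625979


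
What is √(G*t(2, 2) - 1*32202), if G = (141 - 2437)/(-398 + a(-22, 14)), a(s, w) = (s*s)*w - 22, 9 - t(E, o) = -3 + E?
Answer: I*√1659522998/227 ≈ 179.46*I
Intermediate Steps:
t(E, o) = 12 - E (t(E, o) = 9 - (-3 + E) = 9 + (3 - E) = 12 - E)
a(s, w) = -22 + w*s² (a(s, w) = s²*w - 22 = w*s² - 22 = -22 + w*s²)
G = -82/227 (G = (141 - 2437)/(-398 + (-22 + 14*(-22)²)) = -2296/(-398 + (-22 + 14*484)) = -2296/(-398 + (-22 + 6776)) = -2296/(-398 + 6754) = -2296/6356 = -2296*1/6356 = -82/227 ≈ -0.36123)
√(G*t(2, 2) - 1*32202) = √(-82*(12 - 1*2)/227 - 1*32202) = √(-82*(12 - 2)/227 - 32202) = √(-82/227*10 - 32202) = √(-820/227 - 32202) = √(-7310674/227) = I*√1659522998/227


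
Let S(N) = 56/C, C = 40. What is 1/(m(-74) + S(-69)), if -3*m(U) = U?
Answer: 15/391 ≈ 0.038363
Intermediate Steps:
m(U) = -U/3
S(N) = 7/5 (S(N) = 56/40 = 56*(1/40) = 7/5)
1/(m(-74) + S(-69)) = 1/(-⅓*(-74) + 7/5) = 1/(74/3 + 7/5) = 1/(391/15) = 15/391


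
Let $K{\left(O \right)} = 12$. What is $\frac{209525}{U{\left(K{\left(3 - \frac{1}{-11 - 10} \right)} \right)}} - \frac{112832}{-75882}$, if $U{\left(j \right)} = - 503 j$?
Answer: $- \frac{2536353683}{76337292} \approx -33.226$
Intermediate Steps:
$\frac{209525}{U{\left(K{\left(3 - \frac{1}{-11 - 10} \right)} \right)}} - \frac{112832}{-75882} = \frac{209525}{\left(-503\right) 12} - \frac{112832}{-75882} = \frac{209525}{-6036} - - \frac{56416}{37941} = 209525 \left(- \frac{1}{6036}\right) + \frac{56416}{37941} = - \frac{209525}{6036} + \frac{56416}{37941} = - \frac{2536353683}{76337292}$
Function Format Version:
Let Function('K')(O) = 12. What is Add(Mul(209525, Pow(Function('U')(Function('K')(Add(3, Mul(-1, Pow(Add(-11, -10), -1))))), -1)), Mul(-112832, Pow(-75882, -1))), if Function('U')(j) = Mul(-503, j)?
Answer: Rational(-2536353683, 76337292) ≈ -33.226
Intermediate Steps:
Add(Mul(209525, Pow(Function('U')(Function('K')(Add(3, Mul(-1, Pow(Add(-11, -10), -1))))), -1)), Mul(-112832, Pow(-75882, -1))) = Add(Mul(209525, Pow(Mul(-503, 12), -1)), Mul(-112832, Pow(-75882, -1))) = Add(Mul(209525, Pow(-6036, -1)), Mul(-112832, Rational(-1, 75882))) = Add(Mul(209525, Rational(-1, 6036)), Rational(56416, 37941)) = Add(Rational(-209525, 6036), Rational(56416, 37941)) = Rational(-2536353683, 76337292)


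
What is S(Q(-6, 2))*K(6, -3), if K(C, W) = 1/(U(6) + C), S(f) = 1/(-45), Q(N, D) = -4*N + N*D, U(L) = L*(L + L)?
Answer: -1/3510 ≈ -0.00028490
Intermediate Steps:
U(L) = 2*L² (U(L) = L*(2*L) = 2*L²)
Q(N, D) = -4*N + D*N
S(f) = -1/45
K(C, W) = 1/(72 + C) (K(C, W) = 1/(2*6² + C) = 1/(2*36 + C) = 1/(72 + C))
S(Q(-6, 2))*K(6, -3) = -1/(45*(72 + 6)) = -1/45/78 = -1/45*1/78 = -1/3510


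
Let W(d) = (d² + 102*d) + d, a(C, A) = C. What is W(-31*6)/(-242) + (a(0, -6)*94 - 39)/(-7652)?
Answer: -59061069/925892 ≈ -63.788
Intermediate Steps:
W(d) = d² + 103*d
W(-31*6)/(-242) + (a(0, -6)*94 - 39)/(-7652) = ((-31*6)*(103 - 31*6))/(-242) + (0*94 - 39)/(-7652) = -186*(103 - 186)*(-1/242) + (0 - 39)*(-1/7652) = -186*(-83)*(-1/242) - 39*(-1/7652) = 15438*(-1/242) + 39/7652 = -7719/121 + 39/7652 = -59061069/925892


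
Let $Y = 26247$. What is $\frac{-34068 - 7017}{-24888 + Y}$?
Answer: $- \frac{4565}{151} \approx -30.232$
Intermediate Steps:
$\frac{-34068 - 7017}{-24888 + Y} = \frac{-34068 - 7017}{-24888 + 26247} = - \frac{41085}{1359} = \left(-41085\right) \frac{1}{1359} = - \frac{4565}{151}$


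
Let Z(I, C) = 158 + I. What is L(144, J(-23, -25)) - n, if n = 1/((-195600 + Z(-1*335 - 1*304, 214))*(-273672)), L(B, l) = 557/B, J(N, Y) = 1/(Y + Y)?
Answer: 415134261715/107323758864 ≈ 3.8681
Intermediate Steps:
J(N, Y) = 1/(2*Y)
n = 1/53661879432 (n = 1/((-195600 + (158 + (-1*335 - 1*304)))*(-273672)) = -1/273672/(-195600 + (158 + (-335 - 304))) = -1/273672/(-195600 + (158 - 639)) = -1/273672/(-195600 - 481) = -1/273672/(-196081) = -1/196081*(-1/273672) = 1/53661879432 ≈ 1.8635e-11)
L(144, J(-23, -25)) - n = 557/144 - 1*1/53661879432 = 557*(1/144) - 1/53661879432 = 557/144 - 1/53661879432 = 415134261715/107323758864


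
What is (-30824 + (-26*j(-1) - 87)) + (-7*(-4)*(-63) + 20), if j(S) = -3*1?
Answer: -32577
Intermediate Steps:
j(S) = -3
(-30824 + (-26*j(-1) - 87)) + (-7*(-4)*(-63) + 20) = (-30824 + (-26*(-3) - 87)) + (-7*(-4)*(-63) + 20) = (-30824 + (78 - 87)) + (28*(-63) + 20) = (-30824 - 9) + (-1764 + 20) = -30833 - 1744 = -32577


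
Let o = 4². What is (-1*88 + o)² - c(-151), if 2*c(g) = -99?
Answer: 10467/2 ≈ 5233.5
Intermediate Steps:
c(g) = -99/2 (c(g) = (½)*(-99) = -99/2)
o = 16
(-1*88 + o)² - c(-151) = (-1*88 + 16)² - 1*(-99/2) = (-88 + 16)² + 99/2 = (-72)² + 99/2 = 5184 + 99/2 = 10467/2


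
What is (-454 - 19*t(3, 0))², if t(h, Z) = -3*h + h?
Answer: 115600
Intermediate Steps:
t(h, Z) = -2*h
(-454 - 19*t(3, 0))² = (-454 - (-38)*3)² = (-454 - 19*(-6))² = (-454 + 114)² = (-340)² = 115600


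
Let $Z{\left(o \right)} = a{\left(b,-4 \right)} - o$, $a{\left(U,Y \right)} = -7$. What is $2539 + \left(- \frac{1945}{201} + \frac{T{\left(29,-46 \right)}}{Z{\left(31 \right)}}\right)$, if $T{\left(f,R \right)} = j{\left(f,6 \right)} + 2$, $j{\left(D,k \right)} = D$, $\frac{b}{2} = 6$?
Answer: $\frac{19312741}{7638} \approx 2528.5$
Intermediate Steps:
$b = 12$ ($b = 2 \cdot 6 = 12$)
$Z{\left(o \right)} = -7 - o$
$T{\left(f,R \right)} = 2 + f$ ($T{\left(f,R \right)} = f + 2 = 2 + f$)
$2539 + \left(- \frac{1945}{201} + \frac{T{\left(29,-46 \right)}}{Z{\left(31 \right)}}\right) = 2539 - \left(\frac{1945}{201} - \frac{2 + 29}{-7 - 31}\right) = 2539 + \left(\left(-1945\right) \frac{1}{201} + \frac{31}{-7 - 31}\right) = 2539 - \left(\frac{1945}{201} - \frac{31}{-38}\right) = 2539 + \left(- \frac{1945}{201} + 31 \left(- \frac{1}{38}\right)\right) = 2539 - \frac{80141}{7638} = \frac{19312741}{7638}$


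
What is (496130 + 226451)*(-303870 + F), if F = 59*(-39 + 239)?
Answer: -211044232670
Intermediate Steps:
F = 11800 (F = 59*200 = 11800)
(496130 + 226451)*(-303870 + F) = (496130 + 226451)*(-303870 + 11800) = 722581*(-292070) = -211044232670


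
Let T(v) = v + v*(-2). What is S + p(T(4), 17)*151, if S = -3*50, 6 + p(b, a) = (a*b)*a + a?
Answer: -173045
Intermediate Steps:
T(v) = -v (T(v) = v - 2*v = -v)
p(b, a) = -6 + a + b*a² (p(b, a) = -6 + ((a*b)*a + a) = -6 + (b*a² + a) = -6 + (a + b*a²) = -6 + a + b*a²)
S = -150
S + p(T(4), 17)*151 = -150 + (-6 + 17 - 1*4*17²)*151 = -150 + (-6 + 17 - 4*289)*151 = -150 + (-6 + 17 - 1156)*151 = -150 - 1145*151 = -150 - 172895 = -173045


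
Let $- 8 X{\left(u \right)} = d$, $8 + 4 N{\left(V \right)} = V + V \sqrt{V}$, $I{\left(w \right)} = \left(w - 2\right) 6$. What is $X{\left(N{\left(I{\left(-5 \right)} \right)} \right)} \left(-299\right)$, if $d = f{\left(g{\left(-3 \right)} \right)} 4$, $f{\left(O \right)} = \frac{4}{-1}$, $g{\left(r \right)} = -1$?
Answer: $-598$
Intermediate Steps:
$f{\left(O \right)} = -4$ ($f{\left(O \right)} = 4 \left(-1\right) = -4$)
$I{\left(w \right)} = -12 + 6 w$ ($I{\left(w \right)} = \left(-2 + w\right) 6 = -12 + 6 w$)
$N{\left(V \right)} = -2 + \frac{V}{4} + \frac{V^{\frac{3}{2}}}{4}$ ($N{\left(V \right)} = -2 + \frac{V + V \sqrt{V}}{4} = -2 + \frac{V + V^{\frac{3}{2}}}{4} = -2 + \left(\frac{V}{4} + \frac{V^{\frac{3}{2}}}{4}\right) = -2 + \frac{V}{4} + \frac{V^{\frac{3}{2}}}{4}$)
$d = -16$ ($d = \left(-4\right) 4 = -16$)
$X{\left(u \right)} = 2$ ($X{\left(u \right)} = \left(- \frac{1}{8}\right) \left(-16\right) = 2$)
$X{\left(N{\left(I{\left(-5 \right)} \right)} \right)} \left(-299\right) = 2 \left(-299\right) = -598$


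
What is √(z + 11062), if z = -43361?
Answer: I*√32299 ≈ 179.72*I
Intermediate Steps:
√(z + 11062) = √(-43361 + 11062) = √(-32299) = I*√32299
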